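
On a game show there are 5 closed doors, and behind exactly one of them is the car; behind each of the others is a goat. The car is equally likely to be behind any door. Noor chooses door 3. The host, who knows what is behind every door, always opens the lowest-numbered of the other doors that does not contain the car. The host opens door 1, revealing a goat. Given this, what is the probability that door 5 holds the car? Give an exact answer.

1/4

Apply Bayes' rule, conditioning on where the car actually is.
If it is behind door 1 (prior 1/5): the host opened door 1, so this case is ruled out; weight (1/5)·0 = 0.
If it is behind any of doors 2, 3, 4, and 5 (prior 1/5 each): door 1 is the lowest-numbered option available, probability 1; weight (1/5)·1 = 1/5 each.
The weights sum to 4/5.
So P(the car behind door 5 | the host opened door 1) = (1/5) / (4/5) = 1/4.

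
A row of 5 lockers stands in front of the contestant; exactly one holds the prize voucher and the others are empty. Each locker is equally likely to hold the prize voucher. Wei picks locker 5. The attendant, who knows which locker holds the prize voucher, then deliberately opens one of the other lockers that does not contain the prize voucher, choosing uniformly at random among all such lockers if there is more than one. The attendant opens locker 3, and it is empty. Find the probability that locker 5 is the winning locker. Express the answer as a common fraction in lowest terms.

Consider each possible location of the prize voucher in turn.
If it is in any of lockers 1, 2, and 4 (prior 1/5 each): the attendant has 3 equally likely choices, so probability 1/3; weight (1/5)·(1/3) = 1/15 each.
If it is in locker 3 (prior 1/5): the attendant opened locker 3, so this case is ruled out; weight (1/5)·0 = 0.
If it is in locker 5 (prior 1/5): the attendant has 4 equally likely choices, so probability 1/4; weight (1/5)·(1/4) = 1/20.
The weights sum to 1/4.
So P(the prize voucher in locker 5 | the attendant opened locker 3) = (1/20) / (1/4) = 1/5.

1/5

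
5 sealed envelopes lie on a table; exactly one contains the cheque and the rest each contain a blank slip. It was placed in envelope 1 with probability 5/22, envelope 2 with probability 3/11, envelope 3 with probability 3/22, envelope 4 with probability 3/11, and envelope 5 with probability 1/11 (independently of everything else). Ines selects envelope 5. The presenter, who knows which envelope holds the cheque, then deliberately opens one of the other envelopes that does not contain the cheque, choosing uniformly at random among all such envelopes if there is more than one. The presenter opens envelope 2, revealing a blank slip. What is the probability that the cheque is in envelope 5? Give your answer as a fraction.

3/31

Condition on the true location of the cheque.
If it is in envelope 1 (prior 5/22): the presenter has 3 equally likely choices, so probability 1/3; weight (5/22)·(1/3) = 5/66.
If it is in envelope 2 (prior 3/11): the presenter opened envelope 2, so this case is ruled out; weight (3/11)·0 = 0.
If it is in envelope 3 (prior 3/22): the presenter has 3 equally likely choices, so probability 1/3; weight (3/22)·(1/3) = 1/22.
If it is in envelope 4 (prior 3/11): the presenter has 3 equally likely choices, so probability 1/3; weight (3/11)·(1/3) = 1/11.
If it is in envelope 5 (prior 1/11): the presenter has 4 equally likely choices, so probability 1/4; weight (1/11)·(1/4) = 1/44.
The weights sum to 31/132.
So P(the cheque in envelope 5 | the presenter opened envelope 2) = (1/44) / (31/132) = 3/31.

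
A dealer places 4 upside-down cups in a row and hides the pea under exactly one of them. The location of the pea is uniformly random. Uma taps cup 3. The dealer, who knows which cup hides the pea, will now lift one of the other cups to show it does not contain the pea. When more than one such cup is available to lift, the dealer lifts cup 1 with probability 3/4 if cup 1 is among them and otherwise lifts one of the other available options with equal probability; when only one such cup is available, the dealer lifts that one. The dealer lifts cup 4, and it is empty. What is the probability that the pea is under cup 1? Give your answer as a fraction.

Consider each possible location of the pea in turn.
If it is under cup 1 (prior 1/4): cup 1 holds the prize so is unavailable; the dealer chooses uniformly among the 2 others, probability 1/2; weight (1/4)·(1/2) = 1/8.
If it is under cup 2 (prior 1/4): cup 1 is available but not opened, probability 1/4; weight (1/4)·(1/4) = 1/16.
If it is under cup 3 (prior 1/4): cup 1 is available but not opened; cup 4 gets probability (1 − 3/4)/2 = 1/8; weight (1/4)·(1/8) = 1/32.
If it is under cup 4 (prior 1/4): the dealer opened cup 4, so this case is ruled out; weight (1/4)·0 = 0.
The weights sum to 7/32.
So P(the pea under cup 1 | the dealer opened cup 4) = (1/8) / (7/32) = 4/7.

4/7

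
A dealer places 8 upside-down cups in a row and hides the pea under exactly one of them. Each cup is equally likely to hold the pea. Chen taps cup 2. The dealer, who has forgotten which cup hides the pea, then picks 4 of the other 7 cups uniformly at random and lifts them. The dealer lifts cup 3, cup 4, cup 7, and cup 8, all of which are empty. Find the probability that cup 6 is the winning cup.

Because the dealer chose which cups to lift without knowing where the pea is, the choice is independent of the prize location. Learning that none of the 4 opened cups holds the pea simply rules out those 4 locations and leaves the remaining 4 cups still equally likely by symmetry.
So P(the pea under cup 6) = 1/4.

1/4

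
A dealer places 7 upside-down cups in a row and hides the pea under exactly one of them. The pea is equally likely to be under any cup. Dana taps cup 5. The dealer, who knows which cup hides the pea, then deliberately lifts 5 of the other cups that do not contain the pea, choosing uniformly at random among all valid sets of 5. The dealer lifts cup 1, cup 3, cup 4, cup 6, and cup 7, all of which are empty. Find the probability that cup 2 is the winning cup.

Apply Bayes' rule, conditioning on where the pea actually is.
If it is under any of cups 1, 3, 4, 6, and 7 (prior 1/7 each): that cup was opened and seen not to hold the prize — ruled out; weight (1/7)·0 = 0 each.
If it is under cup 2 (prior 1/7): the dealer has no choice, probability 1; weight (1/7)·1 = 1/7.
If it is under cup 5 (prior 1/7): the dealer has 6 equally likely choices, so probability 1/6; weight (1/7)·(1/6) = 1/42.
The weights sum to 1/6.
So P(the pea under cup 2 | the dealer opened cup 1, cup 3, cup 4, cup 6, and cup 7) = (1/7) / (1/6) = 6/7.

6/7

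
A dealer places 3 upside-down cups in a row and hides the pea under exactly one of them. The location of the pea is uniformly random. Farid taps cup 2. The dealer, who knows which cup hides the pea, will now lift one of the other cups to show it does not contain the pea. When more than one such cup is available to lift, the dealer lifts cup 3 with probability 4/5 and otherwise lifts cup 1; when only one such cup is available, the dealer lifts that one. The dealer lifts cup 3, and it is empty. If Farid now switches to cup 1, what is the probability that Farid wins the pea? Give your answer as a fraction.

5/9

Consider each possible location of the pea in turn.
If it is under cup 1 (prior 1/3): only cup 3 is available, probability 1; weight (1/3)·1 = 1/3.
If it is under cup 2 (prior 1/3): cup 3 is available, opened with probability 4/5; weight (1/3)·(4/5) = 4/15.
If it is under cup 3 (prior 1/3): the dealer opened cup 3, so this case is ruled out; weight (1/3)·0 = 0.
The weights sum to 3/5.
So P(the pea under cup 1 | the dealer opened cup 3) = (1/3) / (3/5) = 5/9.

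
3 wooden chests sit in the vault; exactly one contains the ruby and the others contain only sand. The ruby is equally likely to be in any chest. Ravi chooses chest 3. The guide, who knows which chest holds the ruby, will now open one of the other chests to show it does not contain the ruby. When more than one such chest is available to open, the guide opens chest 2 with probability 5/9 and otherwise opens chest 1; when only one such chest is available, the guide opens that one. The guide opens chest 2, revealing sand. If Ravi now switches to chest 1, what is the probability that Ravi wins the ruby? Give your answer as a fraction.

Condition on the true location of the ruby.
If it is in chest 1 (prior 1/3): only chest 2 is available, probability 1; weight (1/3)·1 = 1/3.
If it is in chest 2 (prior 1/3): the guide opened chest 2, so this case is ruled out; weight (1/3)·0 = 0.
If it is in chest 3 (prior 1/3): chest 2 is available, opened with probability 5/9; weight (1/3)·(5/9) = 5/27.
The weights sum to 14/27.
So P(the ruby in chest 1 | the guide opened chest 2) = (1/3) / (14/27) = 9/14.

9/14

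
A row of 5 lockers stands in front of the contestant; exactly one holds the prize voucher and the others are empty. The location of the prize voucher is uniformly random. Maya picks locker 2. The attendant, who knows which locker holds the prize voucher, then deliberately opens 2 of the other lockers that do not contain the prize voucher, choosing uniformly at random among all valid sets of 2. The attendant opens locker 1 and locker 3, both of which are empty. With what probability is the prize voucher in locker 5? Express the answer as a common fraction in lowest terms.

2/5

Apply Bayes' rule, conditioning on where the prize voucher actually is.
If it is in either of lockers 1 and 3 (prior 1/5 each): that locker was opened and seen not to hold the prize — ruled out; weight (1/5)·0 = 0 each.
If it is in locker 2 (prior 1/5): the attendant has 6 equally likely choices, so probability 1/6; weight (1/5)·(1/6) = 1/30.
If it is in either of lockers 4 and 5 (prior 1/5 each): the attendant has 3 equally likely choices, so probability 1/3; weight (1/5)·(1/3) = 1/15 each.
The weights sum to 1/6.
So P(the prize voucher in locker 5 | the attendant opened locker 1 and locker 3) = (1/15) / (1/6) = 2/5.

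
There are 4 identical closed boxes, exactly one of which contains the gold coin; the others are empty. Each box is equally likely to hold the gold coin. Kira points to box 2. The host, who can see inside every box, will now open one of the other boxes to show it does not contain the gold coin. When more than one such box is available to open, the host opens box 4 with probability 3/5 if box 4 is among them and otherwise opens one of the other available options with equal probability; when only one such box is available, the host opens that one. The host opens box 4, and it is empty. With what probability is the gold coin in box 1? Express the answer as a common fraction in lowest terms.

Condition on the true location of the gold coin.
If it is in any of boxes 1, 2, and 3 (prior 1/4 each): box 4 is available, opened with probability 3/5; weight (1/4)·(3/5) = 3/20 each.
If it is in box 4 (prior 1/4): the host opened box 4, so this case is ruled out; weight (1/4)·0 = 0.
The weights sum to 9/20.
So P(the gold coin in box 1 | the host opened box 4) = (3/20) / (9/20) = 1/3.

1/3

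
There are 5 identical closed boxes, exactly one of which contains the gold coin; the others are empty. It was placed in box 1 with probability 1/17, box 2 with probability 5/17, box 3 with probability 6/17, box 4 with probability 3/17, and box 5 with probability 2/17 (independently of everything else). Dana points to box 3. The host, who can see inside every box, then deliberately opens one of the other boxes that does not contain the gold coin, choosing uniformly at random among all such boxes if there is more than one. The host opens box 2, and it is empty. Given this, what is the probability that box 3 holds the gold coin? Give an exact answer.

3/7

Apply Bayes' rule, conditioning on where the gold coin actually is.
If it is in box 1 (prior 1/17): the host has 3 equally likely choices, so probability 1/3; weight (1/17)·(1/3) = 1/51.
If it is in box 2 (prior 5/17): the host opened box 2, so this case is ruled out; weight (5/17)·0 = 0.
If it is in box 3 (prior 6/17): the host has 4 equally likely choices, so probability 1/4; weight (6/17)·(1/4) = 3/34.
If it is in box 4 (prior 3/17): the host has 3 equally likely choices, so probability 1/3; weight (3/17)·(1/3) = 1/17.
If it is in box 5 (prior 2/17): the host has 3 equally likely choices, so probability 1/3; weight (2/17)·(1/3) = 2/51.
The weights sum to 7/34.
So P(the gold coin in box 3 | the host opened box 2) = (3/34) / (7/34) = 3/7.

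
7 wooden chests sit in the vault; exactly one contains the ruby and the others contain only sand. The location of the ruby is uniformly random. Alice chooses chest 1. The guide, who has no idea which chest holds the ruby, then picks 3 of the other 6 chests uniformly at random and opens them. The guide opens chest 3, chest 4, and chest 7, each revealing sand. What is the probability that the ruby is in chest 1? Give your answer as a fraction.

1/4

Apply Bayes' rule, conditioning on where the ruby actually is.
If it is in any of chests 1, 2, 5, and 6 (prior 1/7 each): the guide picks exactly this set with probability 1/20 regardless, and none is the prize; weight (1/7)·(1/20) = 1/140 each.
If it is in any of chests 3, 4, and 7 (prior 1/7 each): that chest was opened and seen not to hold the prize — ruled out; weight (1/7)·0 = 0 each.
The weights sum to 1/35.
So P(the ruby in chest 1 | the guide opened chest 3, chest 4, and chest 7) = (1/140) / (1/35) = 1/4.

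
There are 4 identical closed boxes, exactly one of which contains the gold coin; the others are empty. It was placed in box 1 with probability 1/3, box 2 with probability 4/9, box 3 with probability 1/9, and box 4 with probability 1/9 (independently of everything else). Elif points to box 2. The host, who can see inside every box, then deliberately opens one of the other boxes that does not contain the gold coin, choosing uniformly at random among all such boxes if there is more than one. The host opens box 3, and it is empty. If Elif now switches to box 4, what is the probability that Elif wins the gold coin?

3/20

Consider each possible location of the gold coin in turn.
If it is in box 1 (prior 1/3): the host has 2 equally likely choices, so probability 1/2; weight (1/3)·(1/2) = 1/6.
If it is in box 2 (prior 4/9): the host has 3 equally likely choices, so probability 1/3; weight (4/9)·(1/3) = 4/27.
If it is in box 3 (prior 1/9): the host opened box 3, so this case is ruled out; weight (1/9)·0 = 0.
If it is in box 4 (prior 1/9): the host has 2 equally likely choices, so probability 1/2; weight (1/9)·(1/2) = 1/18.
The weights sum to 10/27.
So P(the gold coin in box 4 | the host opened box 3) = (1/18) / (10/27) = 3/20.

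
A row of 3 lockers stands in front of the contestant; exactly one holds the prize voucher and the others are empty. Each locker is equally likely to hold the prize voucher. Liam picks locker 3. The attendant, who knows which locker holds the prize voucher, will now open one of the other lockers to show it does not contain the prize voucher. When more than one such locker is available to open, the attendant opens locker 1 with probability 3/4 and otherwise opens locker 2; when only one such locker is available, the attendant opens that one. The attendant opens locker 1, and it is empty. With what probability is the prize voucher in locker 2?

4/7

Condition on the true location of the prize voucher.
If it is in locker 1 (prior 1/3): the attendant opened locker 1, so this case is ruled out; weight (1/3)·0 = 0.
If it is in locker 2 (prior 1/3): only locker 1 is available, probability 1; weight (1/3)·1 = 1/3.
If it is in locker 3 (prior 1/3): locker 1 is available, opened with probability 3/4; weight (1/3)·(3/4) = 1/4.
The weights sum to 7/12.
So P(the prize voucher in locker 2 | the attendant opened locker 1) = (1/3) / (7/12) = 4/7.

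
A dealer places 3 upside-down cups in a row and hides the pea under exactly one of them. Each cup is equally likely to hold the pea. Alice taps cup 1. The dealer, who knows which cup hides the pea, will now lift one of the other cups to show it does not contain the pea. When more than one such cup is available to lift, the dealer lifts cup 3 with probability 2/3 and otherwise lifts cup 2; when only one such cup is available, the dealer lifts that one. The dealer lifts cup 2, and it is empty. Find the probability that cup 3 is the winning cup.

Condition on the true location of the pea.
If it is under cup 1 (prior 1/3): cup 3 is available but not opened, probability 1/3; weight (1/3)·(1/3) = 1/9.
If it is under cup 2 (prior 1/3): the dealer opened cup 2, so this case is ruled out; weight (1/3)·0 = 0.
If it is under cup 3 (prior 1/3): only cup 2 is available, probability 1; weight (1/3)·1 = 1/3.
The weights sum to 4/9.
So P(the pea under cup 3 | the dealer opened cup 2) = (1/3) / (4/9) = 3/4.

3/4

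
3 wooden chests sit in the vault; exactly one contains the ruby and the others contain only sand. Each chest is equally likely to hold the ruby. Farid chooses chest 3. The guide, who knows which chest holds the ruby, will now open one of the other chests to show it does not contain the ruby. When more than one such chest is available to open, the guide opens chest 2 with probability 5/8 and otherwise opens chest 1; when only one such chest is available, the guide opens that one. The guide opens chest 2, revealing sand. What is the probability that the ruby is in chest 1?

8/13

Consider each possible location of the ruby in turn.
If it is in chest 1 (prior 1/3): only chest 2 is available, probability 1; weight (1/3)·1 = 1/3.
If it is in chest 2 (prior 1/3): the guide opened chest 2, so this case is ruled out; weight (1/3)·0 = 0.
If it is in chest 3 (prior 1/3): chest 2 is available, opened with probability 5/8; weight (1/3)·(5/8) = 5/24.
The weights sum to 13/24.
So P(the ruby in chest 1 | the guide opened chest 2) = (1/3) / (13/24) = 8/13.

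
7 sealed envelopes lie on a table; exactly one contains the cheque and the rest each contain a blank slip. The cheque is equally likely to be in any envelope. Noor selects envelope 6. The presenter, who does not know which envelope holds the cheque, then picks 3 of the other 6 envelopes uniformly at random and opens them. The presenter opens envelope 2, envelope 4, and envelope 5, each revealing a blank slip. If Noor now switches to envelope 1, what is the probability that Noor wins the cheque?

1/4

Because the presenter chose which envelopes to open without knowing where the cheque is, the choice is independent of the prize location. Learning that none of the 3 opened envelopes holds the cheque simply rules out those 3 locations and leaves the remaining 4 envelopes still equally likely by symmetry.
So P(the cheque in envelope 1) = 1/4.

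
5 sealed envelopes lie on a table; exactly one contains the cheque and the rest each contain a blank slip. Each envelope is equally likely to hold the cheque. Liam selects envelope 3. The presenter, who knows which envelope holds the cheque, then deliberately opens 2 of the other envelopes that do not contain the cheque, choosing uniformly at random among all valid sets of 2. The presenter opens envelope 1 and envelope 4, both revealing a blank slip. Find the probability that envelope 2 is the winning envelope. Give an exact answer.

2/5

Consider each possible location of the cheque in turn.
If it is in either of envelopes 1 and 4 (prior 1/5 each): that envelope was opened and seen not to hold the prize — ruled out; weight (1/5)·0 = 0 each.
If it is in either of envelopes 2 and 5 (prior 1/5 each): the presenter has 3 equally likely choices, so probability 1/3; weight (1/5)·(1/3) = 1/15 each.
If it is in envelope 3 (prior 1/5): the presenter has 6 equally likely choices, so probability 1/6; weight (1/5)·(1/6) = 1/30.
The weights sum to 1/6.
So P(the cheque in envelope 2 | the presenter opened envelope 1 and envelope 4) = (1/15) / (1/6) = 2/5.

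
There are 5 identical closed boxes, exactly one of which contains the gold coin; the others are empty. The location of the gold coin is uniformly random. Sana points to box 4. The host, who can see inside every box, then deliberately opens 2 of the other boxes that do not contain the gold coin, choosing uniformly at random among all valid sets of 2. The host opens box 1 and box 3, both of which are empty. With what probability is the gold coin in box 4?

1/5

Apply Bayes' rule, conditioning on where the gold coin actually is.
If it is in either of boxes 1 and 3 (prior 1/5 each): that box was opened and seen not to hold the prize — ruled out; weight (1/5)·0 = 0 each.
If it is in either of boxes 2 and 5 (prior 1/5 each): the host has 3 equally likely choices, so probability 1/3; weight (1/5)·(1/3) = 1/15 each.
If it is in box 4 (prior 1/5): the host has 6 equally likely choices, so probability 1/6; weight (1/5)·(1/6) = 1/30.
The weights sum to 1/6.
So P(the gold coin in box 4 | the host opened box 1 and box 3) = (1/30) / (1/6) = 1/5.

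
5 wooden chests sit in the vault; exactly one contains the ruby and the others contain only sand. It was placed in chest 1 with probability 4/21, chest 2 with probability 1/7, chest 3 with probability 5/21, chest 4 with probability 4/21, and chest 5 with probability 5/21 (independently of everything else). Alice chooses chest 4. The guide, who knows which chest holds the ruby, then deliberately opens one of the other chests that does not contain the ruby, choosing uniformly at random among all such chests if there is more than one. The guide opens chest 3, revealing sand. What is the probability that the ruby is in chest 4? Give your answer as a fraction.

1/5

Consider each possible location of the ruby in turn.
If it is in chest 1 (prior 4/21): the guide has 3 equally likely choices, so probability 1/3; weight (4/21)·(1/3) = 4/63.
If it is in chest 2 (prior 1/7): the guide has 3 equally likely choices, so probability 1/3; weight (1/7)·(1/3) = 1/21.
If it is in chest 3 (prior 5/21): the guide opened chest 3, so this case is ruled out; weight (5/21)·0 = 0.
If it is in chest 4 (prior 4/21): the guide has 4 equally likely choices, so probability 1/4; weight (4/21)·(1/4) = 1/21.
If it is in chest 5 (prior 5/21): the guide has 3 equally likely choices, so probability 1/3; weight (5/21)·(1/3) = 5/63.
The weights sum to 5/21.
So P(the ruby in chest 4 | the guide opened chest 3) = (1/21) / (5/21) = 1/5.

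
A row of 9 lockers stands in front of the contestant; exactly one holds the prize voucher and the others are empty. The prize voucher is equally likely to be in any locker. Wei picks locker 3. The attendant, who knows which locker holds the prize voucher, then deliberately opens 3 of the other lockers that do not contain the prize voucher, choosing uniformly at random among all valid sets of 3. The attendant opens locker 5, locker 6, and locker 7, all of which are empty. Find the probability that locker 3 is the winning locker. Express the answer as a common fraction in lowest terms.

1/9

Consider each possible location of the prize voucher in turn.
If it is in any of lockers 1, 2, 4, 8, and 9 (prior 1/9 each): the attendant has 35 equally likely choices, so probability 1/35; weight (1/9)·(1/35) = 1/315 each.
If it is in locker 3 (prior 1/9): the attendant has 56 equally likely choices, so probability 1/56; weight (1/9)·(1/56) = 1/504.
If it is in any of lockers 5, 6, and 7 (prior 1/9 each): that locker was opened and seen not to hold the prize — ruled out; weight (1/9)·0 = 0 each.
The weights sum to 1/56.
So P(the prize voucher in locker 3 | the attendant opened locker 5, locker 6, and locker 7) = (1/504) / (1/56) = 1/9.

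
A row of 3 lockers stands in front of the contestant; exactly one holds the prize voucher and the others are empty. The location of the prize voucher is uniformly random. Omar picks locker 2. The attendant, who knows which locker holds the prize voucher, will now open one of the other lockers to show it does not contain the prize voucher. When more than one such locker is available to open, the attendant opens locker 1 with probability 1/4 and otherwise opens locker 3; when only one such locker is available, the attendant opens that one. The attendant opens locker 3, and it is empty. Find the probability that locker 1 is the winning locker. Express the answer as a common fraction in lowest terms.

Condition on the true location of the prize voucher.
If it is in locker 1 (prior 1/3): only locker 3 is available, probability 1; weight (1/3)·1 = 1/3.
If it is in locker 2 (prior 1/3): locker 1 is available but not opened, probability 3/4; weight (1/3)·(3/4) = 1/4.
If it is in locker 3 (prior 1/3): the attendant opened locker 3, so this case is ruled out; weight (1/3)·0 = 0.
The weights sum to 7/12.
So P(the prize voucher in locker 1 | the attendant opened locker 3) = (1/3) / (7/12) = 4/7.

4/7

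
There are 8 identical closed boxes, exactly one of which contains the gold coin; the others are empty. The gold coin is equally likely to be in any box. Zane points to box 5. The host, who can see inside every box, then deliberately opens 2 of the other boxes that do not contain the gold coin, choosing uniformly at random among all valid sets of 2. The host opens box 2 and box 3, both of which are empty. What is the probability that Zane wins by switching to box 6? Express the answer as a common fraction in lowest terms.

Apply Bayes' rule, conditioning on where the gold coin actually is.
If it is in any of boxes 1, 4, 6, 7, and 8 (prior 1/8 each): the host has 15 equally likely choices, so probability 1/15; weight (1/8)·(1/15) = 1/120 each.
If it is in either of boxes 2 and 3 (prior 1/8 each): that box was opened and seen not to hold the prize — ruled out; weight (1/8)·0 = 0 each.
If it is in box 5 (prior 1/8): the host has 21 equally likely choices, so probability 1/21; weight (1/8)·(1/21) = 1/168.
The weights sum to 1/21.
So P(the gold coin in box 6 | the host opened box 2 and box 3) = (1/120) / (1/21) = 7/40.

7/40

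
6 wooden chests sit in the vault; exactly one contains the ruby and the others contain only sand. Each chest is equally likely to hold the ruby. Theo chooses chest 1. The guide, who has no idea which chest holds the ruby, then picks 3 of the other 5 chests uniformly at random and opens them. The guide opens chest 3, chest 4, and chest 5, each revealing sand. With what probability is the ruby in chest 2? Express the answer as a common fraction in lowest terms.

Apply Bayes' rule, conditioning on where the ruby actually is.
If it is in any of chests 1, 2, and 6 (prior 1/6 each): the guide picks exactly this set with probability 1/10 regardless, and none is the prize; weight (1/6)·(1/10) = 1/60 each.
If it is in any of chests 3, 4, and 5 (prior 1/6 each): that chest was opened and seen not to hold the prize — ruled out; weight (1/6)·0 = 0 each.
The weights sum to 1/20.
So P(the ruby in chest 2 | the guide opened chest 3, chest 4, and chest 5) = (1/60) / (1/20) = 1/3.

1/3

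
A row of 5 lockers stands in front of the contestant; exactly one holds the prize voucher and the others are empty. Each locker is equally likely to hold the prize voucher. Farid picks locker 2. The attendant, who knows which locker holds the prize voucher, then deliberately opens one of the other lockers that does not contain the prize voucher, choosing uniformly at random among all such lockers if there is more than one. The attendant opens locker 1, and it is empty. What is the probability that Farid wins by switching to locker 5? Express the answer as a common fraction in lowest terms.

Apply Bayes' rule, conditioning on where the prize voucher actually is.
If it is in locker 1 (prior 1/5): the attendant opened locker 1, so this case is ruled out; weight (1/5)·0 = 0.
If it is in locker 2 (prior 1/5): the attendant has 4 equally likely choices, so probability 1/4; weight (1/5)·(1/4) = 1/20.
If it is in any of lockers 3, 4, and 5 (prior 1/5 each): the attendant has 3 equally likely choices, so probability 1/3; weight (1/5)·(1/3) = 1/15 each.
The weights sum to 1/4.
So P(the prize voucher in locker 5 | the attendant opened locker 1) = (1/15) / (1/4) = 4/15.

4/15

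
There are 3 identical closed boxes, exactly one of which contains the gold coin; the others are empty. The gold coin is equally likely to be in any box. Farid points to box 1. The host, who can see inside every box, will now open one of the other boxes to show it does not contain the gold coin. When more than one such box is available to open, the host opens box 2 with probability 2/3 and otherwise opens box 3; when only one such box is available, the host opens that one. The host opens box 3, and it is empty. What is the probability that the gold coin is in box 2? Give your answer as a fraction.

Condition on the true location of the gold coin.
If it is in box 1 (prior 1/3): box 2 is available but not opened, probability 1/3; weight (1/3)·(1/3) = 1/9.
If it is in box 2 (prior 1/3): only box 3 is available, probability 1; weight (1/3)·1 = 1/3.
If it is in box 3 (prior 1/3): the host opened box 3, so this case is ruled out; weight (1/3)·0 = 0.
The weights sum to 4/9.
So P(the gold coin in box 2 | the host opened box 3) = (1/3) / (4/9) = 3/4.

3/4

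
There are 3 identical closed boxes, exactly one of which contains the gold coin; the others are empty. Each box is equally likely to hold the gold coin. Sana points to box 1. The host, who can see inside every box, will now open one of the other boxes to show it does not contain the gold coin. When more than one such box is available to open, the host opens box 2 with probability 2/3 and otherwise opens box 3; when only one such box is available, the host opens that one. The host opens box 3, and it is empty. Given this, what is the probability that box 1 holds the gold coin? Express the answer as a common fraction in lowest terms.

1/4

Condition on the true location of the gold coin.
If it is in box 1 (prior 1/3): box 2 is available but not opened, probability 1/3; weight (1/3)·(1/3) = 1/9.
If it is in box 2 (prior 1/3): only box 3 is available, probability 1; weight (1/3)·1 = 1/3.
If it is in box 3 (prior 1/3): the host opened box 3, so this case is ruled out; weight (1/3)·0 = 0.
The weights sum to 4/9.
So P(the gold coin in box 1 | the host opened box 3) = (1/9) / (4/9) = 1/4.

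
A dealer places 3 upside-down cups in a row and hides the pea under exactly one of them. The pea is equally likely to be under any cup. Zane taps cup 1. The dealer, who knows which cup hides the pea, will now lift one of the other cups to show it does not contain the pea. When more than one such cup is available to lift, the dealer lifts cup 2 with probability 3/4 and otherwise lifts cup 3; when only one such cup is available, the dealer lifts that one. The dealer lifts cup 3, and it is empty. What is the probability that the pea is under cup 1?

1/5

Condition on the true location of the pea.
If it is under cup 1 (prior 1/3): cup 2 is available but not opened, probability 1/4; weight (1/3)·(1/4) = 1/12.
If it is under cup 2 (prior 1/3): only cup 3 is available, probability 1; weight (1/3)·1 = 1/3.
If it is under cup 3 (prior 1/3): the dealer opened cup 3, so this case is ruled out; weight (1/3)·0 = 0.
The weights sum to 5/12.
So P(the pea under cup 1 | the dealer opened cup 3) = (1/12) / (5/12) = 1/5.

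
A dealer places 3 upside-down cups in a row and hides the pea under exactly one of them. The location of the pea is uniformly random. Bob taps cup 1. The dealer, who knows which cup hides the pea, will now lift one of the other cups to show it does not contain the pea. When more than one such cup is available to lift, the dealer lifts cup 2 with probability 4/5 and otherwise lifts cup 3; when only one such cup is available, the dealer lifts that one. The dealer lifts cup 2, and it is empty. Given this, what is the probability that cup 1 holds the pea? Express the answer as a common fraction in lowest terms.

Condition on the true location of the pea.
If it is under cup 1 (prior 1/3): cup 2 is available, opened with probability 4/5; weight (1/3)·(4/5) = 4/15.
If it is under cup 2 (prior 1/3): the dealer opened cup 2, so this case is ruled out; weight (1/3)·0 = 0.
If it is under cup 3 (prior 1/3): only cup 2 is available, probability 1; weight (1/3)·1 = 1/3.
The weights sum to 3/5.
So P(the pea under cup 1 | the dealer opened cup 2) = (4/15) / (3/5) = 4/9.

4/9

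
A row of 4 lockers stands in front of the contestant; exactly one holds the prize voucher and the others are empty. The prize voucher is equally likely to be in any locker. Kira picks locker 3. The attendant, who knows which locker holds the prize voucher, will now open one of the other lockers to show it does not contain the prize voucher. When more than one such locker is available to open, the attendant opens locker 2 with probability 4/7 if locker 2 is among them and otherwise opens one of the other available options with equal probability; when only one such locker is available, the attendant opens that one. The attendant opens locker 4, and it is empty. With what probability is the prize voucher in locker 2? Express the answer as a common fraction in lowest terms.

7/16

Apply Bayes' rule, conditioning on where the prize voucher actually is.
If it is in locker 1 (prior 1/4): locker 2 is available but not opened, probability 3/7; weight (1/4)·(3/7) = 3/28.
If it is in locker 2 (prior 1/4): locker 2 holds the prize so is unavailable; the attendant chooses uniformly among the 2 others, probability 1/2; weight (1/4)·(1/2) = 1/8.
If it is in locker 3 (prior 1/4): locker 2 is available but not opened; locker 4 gets probability (1 − 4/7)/2 = 3/14; weight (1/4)·(3/14) = 3/56.
If it is in locker 4 (prior 1/4): the attendant opened locker 4, so this case is ruled out; weight (1/4)·0 = 0.
The weights sum to 2/7.
So P(the prize voucher in locker 2 | the attendant opened locker 4) = (1/8) / (2/7) = 7/16.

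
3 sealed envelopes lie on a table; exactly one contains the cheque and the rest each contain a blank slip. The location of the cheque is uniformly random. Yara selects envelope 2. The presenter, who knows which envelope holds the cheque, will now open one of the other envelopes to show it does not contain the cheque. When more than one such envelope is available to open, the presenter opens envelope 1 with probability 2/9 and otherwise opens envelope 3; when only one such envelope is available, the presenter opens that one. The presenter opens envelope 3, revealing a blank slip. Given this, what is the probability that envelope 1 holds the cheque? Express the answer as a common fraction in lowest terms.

9/16

Apply Bayes' rule, conditioning on where the cheque actually is.
If it is in envelope 1 (prior 1/3): only envelope 3 is available, probability 1; weight (1/3)·1 = 1/3.
If it is in envelope 2 (prior 1/3): envelope 1 is available but not opened, probability 7/9; weight (1/3)·(7/9) = 7/27.
If it is in envelope 3 (prior 1/3): the presenter opened envelope 3, so this case is ruled out; weight (1/3)·0 = 0.
The weights sum to 16/27.
So P(the cheque in envelope 1 | the presenter opened envelope 3) = (1/3) / (16/27) = 9/16.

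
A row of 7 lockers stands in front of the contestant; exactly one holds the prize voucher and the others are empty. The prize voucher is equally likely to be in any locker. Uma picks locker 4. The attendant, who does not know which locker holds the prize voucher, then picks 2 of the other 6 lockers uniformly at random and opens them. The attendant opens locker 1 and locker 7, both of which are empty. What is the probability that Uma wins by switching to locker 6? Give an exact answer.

Apply Bayes' rule, conditioning on where the prize voucher actually is.
If it is in either of lockers 1 and 7 (prior 1/7 each): that locker was opened and seen not to hold the prize — ruled out; weight (1/7)·0 = 0 each.
If it is in any of lockers 2, 3, 4, 5, and 6 (prior 1/7 each): the attendant picks exactly this set with probability 1/15 regardless, and none is the prize; weight (1/7)·(1/15) = 1/105 each.
The weights sum to 1/21.
So P(the prize voucher in locker 6 | the attendant opened locker 1 and locker 7) = (1/105) / (1/21) = 1/5.

1/5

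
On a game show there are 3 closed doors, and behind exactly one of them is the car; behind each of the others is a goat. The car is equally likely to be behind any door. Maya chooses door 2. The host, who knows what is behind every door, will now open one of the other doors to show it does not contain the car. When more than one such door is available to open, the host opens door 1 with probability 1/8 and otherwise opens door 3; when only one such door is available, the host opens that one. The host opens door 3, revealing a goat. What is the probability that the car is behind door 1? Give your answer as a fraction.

Condition on the true location of the car.
If it is behind door 1 (prior 1/3): only door 3 is available, probability 1; weight (1/3)·1 = 1/3.
If it is behind door 2 (prior 1/3): door 1 is available but not opened, probability 7/8; weight (1/3)·(7/8) = 7/24.
If it is behind door 3 (prior 1/3): the host opened door 3, so this case is ruled out; weight (1/3)·0 = 0.
The weights sum to 5/8.
So P(the car behind door 1 | the host opened door 3) = (1/3) / (5/8) = 8/15.

8/15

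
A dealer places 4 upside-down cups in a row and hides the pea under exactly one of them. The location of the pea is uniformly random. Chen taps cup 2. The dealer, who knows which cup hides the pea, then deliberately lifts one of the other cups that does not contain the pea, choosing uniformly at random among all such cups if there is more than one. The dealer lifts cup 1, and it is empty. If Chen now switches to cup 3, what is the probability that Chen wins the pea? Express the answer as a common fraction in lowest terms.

Condition on the true location of the pea.
If it is under cup 1 (prior 1/4): the dealer opened cup 1, so this case is ruled out; weight (1/4)·0 = 0.
If it is under cup 2 (prior 1/4): the dealer has 3 equally likely choices, so probability 1/3; weight (1/4)·(1/3) = 1/12.
If it is under either of cups 3 and 4 (prior 1/4 each): the dealer has 2 equally likely choices, so probability 1/2; weight (1/4)·(1/2) = 1/8 each.
The weights sum to 1/3.
So P(the pea under cup 3 | the dealer opened cup 1) = (1/8) / (1/3) = 3/8.

3/8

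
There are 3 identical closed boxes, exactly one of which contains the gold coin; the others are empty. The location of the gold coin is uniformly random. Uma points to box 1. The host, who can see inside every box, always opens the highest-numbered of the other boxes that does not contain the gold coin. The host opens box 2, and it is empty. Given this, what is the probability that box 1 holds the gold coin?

0

Consider each possible location of the gold coin in turn.
If it is in box 1 (prior 1/3): the host would have opened box 3 instead, probability 0; weight (1/3)·0 = 0.
If it is in box 2 (prior 1/3): the host opened box 2, so this case is ruled out; weight (1/3)·0 = 0.
If it is in box 3 (prior 1/3): box 2 is the highest-numbered option available, probability 1; weight (1/3)·1 = 1/3.
The weights sum to 1/3.
So P(the gold coin in box 1 | the host opened box 2) = 0 / (1/3) = 0.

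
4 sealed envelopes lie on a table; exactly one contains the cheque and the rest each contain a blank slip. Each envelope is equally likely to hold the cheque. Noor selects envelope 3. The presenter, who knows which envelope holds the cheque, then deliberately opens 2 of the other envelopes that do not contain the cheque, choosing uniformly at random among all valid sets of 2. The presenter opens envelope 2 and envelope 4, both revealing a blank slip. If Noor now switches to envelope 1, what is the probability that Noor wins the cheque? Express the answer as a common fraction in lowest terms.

3/4

Condition on the true location of the cheque.
If it is in envelope 1 (prior 1/4): the presenter has no choice, probability 1; weight (1/4)·1 = 1/4.
If it is in either of envelopes 2 and 4 (prior 1/4 each): that envelope was opened and seen not to hold the prize — ruled out; weight (1/4)·0 = 0 each.
If it is in envelope 3 (prior 1/4): the presenter has 3 equally likely choices, so probability 1/3; weight (1/4)·(1/3) = 1/12.
The weights sum to 1/3.
So P(the cheque in envelope 1 | the presenter opened envelope 2 and envelope 4) = (1/4) / (1/3) = 3/4.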